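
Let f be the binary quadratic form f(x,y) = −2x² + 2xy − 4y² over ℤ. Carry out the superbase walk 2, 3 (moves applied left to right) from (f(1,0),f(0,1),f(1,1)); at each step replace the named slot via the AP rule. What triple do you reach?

start (-2,-4,-4) = (f(1,0),f(0,1),f(1,1))
replace slot 2: 2·((-2)+(-4)) − (-4) = -8 → (-2,-8,-4)
replace slot 3: 2·((-2)+(-8)) − (-4) = -16 → (-2,-8,-16)

-2,-8,-16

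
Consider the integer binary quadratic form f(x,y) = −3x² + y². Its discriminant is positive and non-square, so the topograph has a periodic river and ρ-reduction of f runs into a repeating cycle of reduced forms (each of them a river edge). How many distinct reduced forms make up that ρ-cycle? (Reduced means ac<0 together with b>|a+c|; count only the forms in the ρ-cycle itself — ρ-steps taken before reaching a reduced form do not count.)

D = 12, ⌊√D⌋ = 3
descent: ρ → (1,2,-2)  [lands on river]
river: ρ → (-2,2,1)
ρ-cycle length = 2 (tail of 1 descent step not counted)

2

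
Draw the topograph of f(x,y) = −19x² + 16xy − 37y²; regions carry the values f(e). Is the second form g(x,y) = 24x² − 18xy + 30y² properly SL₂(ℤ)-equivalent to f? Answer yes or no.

D₁ = -2556, D₂ = -2556
f is negative-definite; reduce −f:
−f: reduced (well bottom): (19,-16,37) with a≤c, −a<b≤a
flip sign back: reduced form of f is (-19,16,-37)
g: reduced (well bottom): (24,-18,30) with a≤c, −a<b≤a
reduced forms (-19, 16, -37) vs (24, -18, 30) ⇒ inequivalent

no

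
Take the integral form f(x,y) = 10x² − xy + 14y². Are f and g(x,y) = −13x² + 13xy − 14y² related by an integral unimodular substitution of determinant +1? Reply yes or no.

D₁ = -559, D₂ = -559
f: reduced (well bottom): (10,-1,14) with a≤c, −a<b≤a
g is negative-definite; reduce −g:
−g: translate: b→13 (≡-13 mod 26), so (13,-13,14)→(13,13,14)
−g: reduced (well bottom): (13,13,14) with a≤c, −a<b≤a
flip sign back: reduced form of g is (-13,-13,-14)
reduced forms (10, -1, 14) vs (-13, -13, -14) ⇒ inequivalent

no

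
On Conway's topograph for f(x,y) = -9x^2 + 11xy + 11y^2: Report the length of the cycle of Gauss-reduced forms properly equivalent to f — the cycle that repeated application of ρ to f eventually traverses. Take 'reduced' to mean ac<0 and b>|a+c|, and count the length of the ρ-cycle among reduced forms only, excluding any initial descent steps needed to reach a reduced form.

D = 517, ⌊√D⌋ = 22
river: ρ → (11,11,-9)
river: ρ → (-9,7,13)
river: ρ → (13,19,-3)
river: ρ → (-3,17,19)
river: ρ → (19,21,-1)
river: ρ → (-1,21,19)
river: ρ → (19,17,-3)
river: ρ → (-3,19,13)
river: ρ → (13,7,-9)
river: ρ → (-9,11,11)
ρ-cycle length = 10 (tail of 0 descent steps not counted)

10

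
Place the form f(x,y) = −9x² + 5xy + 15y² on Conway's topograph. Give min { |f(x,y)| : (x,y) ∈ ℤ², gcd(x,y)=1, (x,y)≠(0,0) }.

descent: ρ → (15,-5,-9)
descent: ρ → (-9,23,1)  [lands on river]
river: ρ → (1,23,-9)
river: ρ → (-9,13,11)
river: ρ → (11,9,-11)
river: ρ → (-11,13,9)
river: ρ → (9,23,-1)
river: ρ → (-1,23,9)
river: ρ → (9,13,-11)
river: ρ → (-11,9,11)
river: ρ → (11,13,-9)
closes: descent 2, river 10
min |a| on river = 1

1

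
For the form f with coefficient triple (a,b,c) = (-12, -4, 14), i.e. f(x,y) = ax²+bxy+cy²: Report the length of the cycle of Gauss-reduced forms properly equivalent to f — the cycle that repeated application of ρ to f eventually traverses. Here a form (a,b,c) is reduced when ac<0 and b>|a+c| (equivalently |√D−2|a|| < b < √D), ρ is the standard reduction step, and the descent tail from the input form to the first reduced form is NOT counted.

D = 688, ⌊√D⌋ = 26
descent: ρ → (14,4,-12)  [lands on river]
river: ρ → (-12,20,6)
river: ρ → (6,16,-18)
river: ρ → (-18,20,4)
river: ρ → (4,20,-18)
river: ρ → (-18,16,6)
river: ρ → (6,20,-12)
river: ρ → (-12,4,14)
river: ρ → (14,24,-2)
river: ρ → (-2,24,14)
ρ-cycle length = 10 (tail of 1 descent step not counted)

10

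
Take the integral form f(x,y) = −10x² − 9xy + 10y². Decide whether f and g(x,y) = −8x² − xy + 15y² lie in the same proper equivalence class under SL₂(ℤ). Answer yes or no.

D₁ = 481, D₂ = 481
river cycle of f (length 30): (10, 9, -10), (-10, 11, 9), (9, 7, -12), (-12, 17, 4), (4, 15, -16), (-16, 17, 3), (3, 19, -10), (-10, 21, 1), (1, 21, -10), (-10, 19, 3), … (20 more)
river cycle of g (length 26): (-8, 15, 8), (8, 17, -6), (-6, 19, 5), (5, 21, -2), (-2, 19, 15), (15, 11, -6), (-6, 13, 13), (13, 13, -6), (-6, 11, 15), (15, 19, -2), … (16 more)
cycles differ ⇒ inequivalent

no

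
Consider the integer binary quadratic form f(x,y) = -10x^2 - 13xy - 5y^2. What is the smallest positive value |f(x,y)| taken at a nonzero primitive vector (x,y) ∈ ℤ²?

translate: b→-7 (≡13 mod 20), so (10,13,5)→(10,-7,2)
flip: (10,-7,2)→(2,7,10)
translate: b→-1 (≡7 mod 4), so (2,7,10)→(2,-1,4)
reduced (well bottom): (2,-1,4) with a≤c, −a<b≤a
well minimum |f| = |-2| = 2 (negative-definite)

2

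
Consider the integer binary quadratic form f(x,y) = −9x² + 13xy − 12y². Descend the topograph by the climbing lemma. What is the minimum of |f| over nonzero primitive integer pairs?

translate: b→5 (≡-13 mod 18), so (9,-13,12)→(9,5,8)
flip: (9,5,8)→(8,-5,9)
reduced (well bottom): (8,-5,9) with a≤c, −a<b≤a
well minimum |f| = |-8| = 8 (negative-definite)

8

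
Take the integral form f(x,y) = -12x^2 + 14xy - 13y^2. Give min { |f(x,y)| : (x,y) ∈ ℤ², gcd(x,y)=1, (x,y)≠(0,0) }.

translate: b→10 (≡-14 mod 24), so (12,-14,13)→(12,10,11)
flip: (12,10,11)→(11,-10,12)
reduced (well bottom): (11,-10,12) with a≤c, −a<b≤a
well minimum |f| = |-11| = 11 (negative-definite)

11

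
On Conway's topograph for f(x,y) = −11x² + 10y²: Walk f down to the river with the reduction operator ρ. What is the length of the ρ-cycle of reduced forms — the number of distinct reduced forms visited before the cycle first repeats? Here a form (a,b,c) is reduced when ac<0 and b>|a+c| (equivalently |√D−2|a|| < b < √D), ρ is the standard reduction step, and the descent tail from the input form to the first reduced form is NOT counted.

D = 440, ⌊√D⌋ = 20
descent: ρ → (10,20,-1)  [lands on river]
river: ρ → (-1,20,10)
ρ-cycle length = 2 (tail of 1 descent step not counted)

2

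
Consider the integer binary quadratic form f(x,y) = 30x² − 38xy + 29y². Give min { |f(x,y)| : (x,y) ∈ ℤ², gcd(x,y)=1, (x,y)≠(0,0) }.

translate: b→22 (≡-38 mod 60), so (30,-38,29)→(30,22,21)
flip: (30,22,21)→(21,-22,30)
translate: b→20 (≡-22 mod 42), so (21,-22,30)→(21,20,29)
reduced (well bottom): (21,20,29) with a≤c, −a<b≤a
well minimum = a = 21

21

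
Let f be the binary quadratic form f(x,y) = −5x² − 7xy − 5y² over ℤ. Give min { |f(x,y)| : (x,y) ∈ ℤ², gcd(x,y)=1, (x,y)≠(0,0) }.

translate: b→-3 (≡7 mod 10), so (5,7,5)→(5,-3,3)
flip: (5,-3,3)→(3,3,5)
reduced (well bottom): (3,3,5) with a≤c, −a<b≤a
well minimum |f| = |-3| = 3 (negative-definite)

3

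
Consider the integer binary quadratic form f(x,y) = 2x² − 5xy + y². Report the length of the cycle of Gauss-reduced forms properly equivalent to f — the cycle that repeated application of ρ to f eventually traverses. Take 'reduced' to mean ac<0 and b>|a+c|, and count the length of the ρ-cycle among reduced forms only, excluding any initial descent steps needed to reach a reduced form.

D = 17, ⌊√D⌋ = 4
descent: ρ → (1,3,-2)  [lands on river]
river: ρ → (-2,1,2)
river: ρ → (2,3,-1)
river: ρ → (-1,3,2)
river: ρ → (2,1,-2)
river: ρ → (-2,3,1)
ρ-cycle length = 6 (tail of 1 descent step not counted)

6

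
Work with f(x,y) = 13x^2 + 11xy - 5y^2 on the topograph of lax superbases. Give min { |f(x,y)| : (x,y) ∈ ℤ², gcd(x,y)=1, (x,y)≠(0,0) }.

river: ρ → (-5,19,1)
river: ρ → (1,19,-5)
river: ρ → (-5,11,13)
river: ρ → (13,15,-3)
river: ρ → (-3,15,13)
river: ρ → (13,11,-5)
closes: descent 0, river 6
min |a| on river = 1

1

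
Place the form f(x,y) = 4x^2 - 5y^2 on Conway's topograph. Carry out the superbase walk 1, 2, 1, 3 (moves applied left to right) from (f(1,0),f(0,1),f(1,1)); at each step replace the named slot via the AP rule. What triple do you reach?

start (4,-5,-1) = (f(1,0),f(0,1),f(1,1))
replace slot 1: 2·((-5)+(-1)) − 4 = -16 → (-16,-5,-1)
replace slot 2: 2·((-16)+(-1)) − (-5) = -29 → (-16,-29,-1)
replace slot 1: 2·((-29)+(-1)) − (-16) = -44 → (-44,-29,-1)
replace slot 3: 2·((-44)+(-29)) − (-1) = -145 → (-44,-29,-145)

-44,-29,-145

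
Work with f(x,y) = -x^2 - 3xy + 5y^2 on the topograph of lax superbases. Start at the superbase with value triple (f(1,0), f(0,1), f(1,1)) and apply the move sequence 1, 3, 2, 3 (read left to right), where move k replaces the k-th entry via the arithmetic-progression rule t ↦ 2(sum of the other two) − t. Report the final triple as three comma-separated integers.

start (-1,5,1) = (f(1,0),f(0,1),f(1,1))
replace slot 1: 2·(5+1) − (-1) = 13 → (13,5,1)
replace slot 3: 2·(13+5) − 1 = 35 → (13,5,35)
replace slot 2: 2·(13+35) − 5 = 91 → (13,91,35)
replace slot 3: 2·(13+91) − 35 = 173 → (13,91,173)

13,91,173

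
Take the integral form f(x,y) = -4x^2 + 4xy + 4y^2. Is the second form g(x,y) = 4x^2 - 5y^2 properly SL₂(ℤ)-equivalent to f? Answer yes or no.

D₁ = 80, D₂ = 80
river cycle of f (length 2): (4, 4, -4), (-4, 4, 4)
river cycle of g (length 2): (4, 8, -1), (-1, 8, 4)
cycles differ ⇒ inequivalent

no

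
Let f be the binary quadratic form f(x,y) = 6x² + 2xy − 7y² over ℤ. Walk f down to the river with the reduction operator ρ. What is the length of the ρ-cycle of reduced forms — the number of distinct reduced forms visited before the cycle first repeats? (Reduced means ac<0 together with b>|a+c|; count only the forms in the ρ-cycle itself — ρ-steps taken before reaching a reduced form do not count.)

D = 172, ⌊√D⌋ = 13
river: ρ → (-7,12,1)
river: ρ → (1,12,-7)
river: ρ → (-7,2,6)
river: ρ → (6,10,-3)
river: ρ → (-3,8,9)
river: ρ → (9,10,-2)
river: ρ → (-2,10,9)
river: ρ → (9,8,-3)
river: ρ → (-3,10,6)
river: ρ → (6,2,-7)
ρ-cycle length = 10 (tail of 0 descent steps not counted)

10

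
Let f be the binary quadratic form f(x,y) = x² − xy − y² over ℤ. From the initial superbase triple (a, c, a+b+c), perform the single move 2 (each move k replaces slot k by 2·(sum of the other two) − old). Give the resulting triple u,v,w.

start (1,-1,-1) = (f(1,0),f(0,1),f(1,1))
replace slot 2: 2·(1+(-1)) − (-1) = 1 → (1,1,-1)

1,1,-1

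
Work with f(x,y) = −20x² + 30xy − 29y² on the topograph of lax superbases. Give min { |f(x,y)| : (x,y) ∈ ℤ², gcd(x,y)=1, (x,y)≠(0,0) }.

translate: b→10 (≡-30 mod 40), so (20,-30,29)→(20,10,19)
flip: (20,10,19)→(19,-10,20)
reduced (well bottom): (19,-10,20) with a≤c, −a<b≤a
well minimum |f| = |-19| = 19 (negative-definite)

19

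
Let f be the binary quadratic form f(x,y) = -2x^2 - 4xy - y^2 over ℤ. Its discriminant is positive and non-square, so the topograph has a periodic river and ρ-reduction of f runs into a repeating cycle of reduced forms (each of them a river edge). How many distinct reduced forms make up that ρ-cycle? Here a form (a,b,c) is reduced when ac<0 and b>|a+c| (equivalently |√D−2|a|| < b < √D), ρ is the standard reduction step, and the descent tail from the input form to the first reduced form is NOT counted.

D = 8, ⌊√D⌋ = 2
descent: ρ → (-1,2,1)  [lands on river]
river: ρ → (1,2,-1)
ρ-cycle length = 2 (tail of 1 descent step not counted)

2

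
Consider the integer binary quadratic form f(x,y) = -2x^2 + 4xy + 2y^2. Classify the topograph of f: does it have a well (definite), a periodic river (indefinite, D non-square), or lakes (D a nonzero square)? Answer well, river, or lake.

D = b²−4ac = 4² − 4·(-2)·2 = 32
D > 0 non-square ⇒ indefinite ⇒ periodic river

river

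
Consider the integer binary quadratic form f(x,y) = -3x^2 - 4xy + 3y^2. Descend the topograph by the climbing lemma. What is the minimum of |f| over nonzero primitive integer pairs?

descent: ρ → (3,4,-3)  [lands on river]
river: ρ → (-3,2,4)
river: ρ → (4,6,-1)
river: ρ → (-1,6,4)
river: ρ → (4,2,-3)
river: ρ → (-3,4,3)
river: ρ → (3,2,-4)
river: ρ → (-4,6,1)
river: ρ → (1,6,-4)
river: ρ → (-4,2,3)
closes: descent 1, river 10
min |a| on river = 1

1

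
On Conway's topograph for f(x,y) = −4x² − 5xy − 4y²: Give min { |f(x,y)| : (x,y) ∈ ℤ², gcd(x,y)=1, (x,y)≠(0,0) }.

translate: b→-3 (≡5 mod 8), so (4,5,4)→(4,-3,3)
flip: (4,-3,3)→(3,3,4)
reduced (well bottom): (3,3,4) with a≤c, −a<b≤a
well minimum |f| = |-3| = 3 (negative-definite)

3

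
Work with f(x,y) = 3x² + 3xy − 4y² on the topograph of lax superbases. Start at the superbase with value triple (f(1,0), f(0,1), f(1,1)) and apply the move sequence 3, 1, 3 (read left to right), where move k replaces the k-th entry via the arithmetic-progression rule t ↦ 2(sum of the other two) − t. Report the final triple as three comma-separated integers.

start (3,-4,2) = (f(1,0),f(0,1),f(1,1))
replace slot 3: 2·(3+(-4)) − 2 = -4 → (3,-4,-4)
replace slot 1: 2·((-4)+(-4)) − 3 = -19 → (-19,-4,-4)
replace slot 3: 2·((-19)+(-4)) − (-4) = -42 → (-19,-4,-42)

-19,-4,-42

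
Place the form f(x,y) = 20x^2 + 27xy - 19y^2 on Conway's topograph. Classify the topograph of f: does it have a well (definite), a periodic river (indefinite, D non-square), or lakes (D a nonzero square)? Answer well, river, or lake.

D = b²−4ac = 27² − 4·20·(-19) = 2249
D > 0 non-square ⇒ indefinite ⇒ periodic river

river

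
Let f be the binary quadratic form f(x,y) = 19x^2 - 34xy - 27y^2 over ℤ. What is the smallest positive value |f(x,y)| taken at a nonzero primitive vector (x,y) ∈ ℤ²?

descent: ρ → (-27,34,19)  [lands on river]
river: ρ → (19,42,-19)
river: ρ → (-19,34,27)
river: ρ → (27,20,-26)
river: ρ → (-26,32,21)
river: ρ → (21,52,-6)
river: ρ → (-6,56,3)
river: ρ → (3,52,-42)
river: ρ → (-42,32,13)
river: ρ → (13,46,-21)
river: ρ → (-21,38,21)
river: ρ → (21,46,-13)
river: ρ → (-13,32,42)
river: ρ → (42,52,-3)
river: ρ → (-3,56,6)
river: ρ → (6,52,-21)
river: ρ → (-21,32,26)
river: ρ → (26,20,-27)
closes: descent 1, river 18
min |a| on river = 3

3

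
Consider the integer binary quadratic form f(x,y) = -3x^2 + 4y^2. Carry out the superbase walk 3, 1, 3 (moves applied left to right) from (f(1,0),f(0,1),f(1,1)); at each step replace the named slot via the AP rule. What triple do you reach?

start (-3,4,1) = (f(1,0),f(0,1),f(1,1))
replace slot 3: 2·((-3)+4) − 1 = 1 → (-3,4,1)
replace slot 1: 2·(4+1) − (-3) = 13 → (13,4,1)
replace slot 3: 2·(13+4) − 1 = 33 → (13,4,33)

13,4,33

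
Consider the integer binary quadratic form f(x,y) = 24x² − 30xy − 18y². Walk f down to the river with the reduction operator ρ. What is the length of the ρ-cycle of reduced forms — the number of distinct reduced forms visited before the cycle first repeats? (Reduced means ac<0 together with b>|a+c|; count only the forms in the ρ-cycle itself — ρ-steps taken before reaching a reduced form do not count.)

D = 2628, ⌊√D⌋ = 51
descent: ρ → (-18,30,24)  [lands on river]
river: ρ → (24,18,-24)
river: ρ → (-24,30,18)
river: ρ → (18,42,-12)
river: ρ → (-12,30,36)
river: ρ → (36,42,-6)
river: ρ → (-6,42,36)
river: ρ → (36,30,-12)
river: ρ → (-12,42,18)
river: ρ → (18,30,-24)
river: ρ → (-24,18,24)
river: ρ → (24,30,-18)
river: ρ → (-18,42,12)
river: ρ → (12,30,-36)
river: ρ → (-36,42,6)
river: ρ → (6,42,-36)
river: ρ → (-36,30,12)
river: ρ → (12,42,-18)
ρ-cycle length = 18 (tail of 1 descent step not counted)

18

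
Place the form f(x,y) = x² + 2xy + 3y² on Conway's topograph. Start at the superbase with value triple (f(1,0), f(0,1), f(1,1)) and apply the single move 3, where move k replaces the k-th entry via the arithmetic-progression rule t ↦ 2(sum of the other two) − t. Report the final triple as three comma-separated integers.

start (1,3,6) = (f(1,0),f(0,1),f(1,1))
replace slot 3: 2·(1+3) − 6 = 2 → (1,3,2)

1,3,2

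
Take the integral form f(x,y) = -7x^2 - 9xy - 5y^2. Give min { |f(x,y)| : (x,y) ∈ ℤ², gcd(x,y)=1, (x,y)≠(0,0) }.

translate: b→-5 (≡9 mod 14), so (7,9,5)→(7,-5,3)
flip: (7,-5,3)→(3,5,7)
translate: b→-1 (≡5 mod 6), so (3,5,7)→(3,-1,5)
reduced (well bottom): (3,-1,5) with a≤c, −a<b≤a
well minimum |f| = |-3| = 3 (negative-definite)

3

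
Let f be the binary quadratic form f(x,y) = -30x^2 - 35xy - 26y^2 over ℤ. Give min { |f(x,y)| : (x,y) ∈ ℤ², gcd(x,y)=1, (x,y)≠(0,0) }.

translate: b→-25 (≡35 mod 60), so (30,35,26)→(30,-25,21)
flip: (30,-25,21)→(21,25,30)
translate: b→-17 (≡25 mod 42), so (21,25,30)→(21,-17,26)
reduced (well bottom): (21,-17,26) with a≤c, −a<b≤a
well minimum |f| = |-21| = 21 (negative-definite)

21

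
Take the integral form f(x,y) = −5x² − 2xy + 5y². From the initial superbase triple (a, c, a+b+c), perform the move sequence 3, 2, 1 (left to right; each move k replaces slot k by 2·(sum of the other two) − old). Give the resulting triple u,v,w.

start (-5,5,-2) = (f(1,0),f(0,1),f(1,1))
replace slot 3: 2·((-5)+5) − (-2) = 2 → (-5,5,2)
replace slot 2: 2·((-5)+2) − 5 = -11 → (-5,-11,2)
replace slot 1: 2·((-11)+2) − (-5) = -13 → (-13,-11,2)

-13,-11,2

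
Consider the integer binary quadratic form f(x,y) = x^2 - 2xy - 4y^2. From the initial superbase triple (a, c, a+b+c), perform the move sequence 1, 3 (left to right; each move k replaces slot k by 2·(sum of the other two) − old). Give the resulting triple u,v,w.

start (1,-4,-5) = (f(1,0),f(0,1),f(1,1))
replace slot 1: 2·((-4)+(-5)) − 1 = -19 → (-19,-4,-5)
replace slot 3: 2·((-19)+(-4)) − (-5) = -41 → (-19,-4,-41)

-19,-4,-41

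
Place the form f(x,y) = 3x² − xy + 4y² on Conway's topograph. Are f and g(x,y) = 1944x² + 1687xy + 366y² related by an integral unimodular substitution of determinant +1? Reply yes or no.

D₁ = -47, D₂ = -47
f: reduced (well bottom): (3,-1,4) with a≤c, −a<b≤a
g: flip: (1944,1687,366)→(366,-1687,1944)
g: translate: b→-223 (≡-1687 mod 732), so (366,-1687,1944)→(366,-223,34)
g: flip: (366,-223,34)→(34,223,366)
g: translate: b→19 (≡223 mod 68), so (34,223,366)→(34,19,3)
g: flip: (34,19,3)→(3,-19,34)
g: translate: b→-1 (≡-19 mod 6), so (3,-19,34)→(3,-1,4)
g: reduced (well bottom): (3,-1,4) with a≤c, −a<b≤a
reduced forms (3, -1, 4) vs (3, -1, 4) ⇒ equivalent

yes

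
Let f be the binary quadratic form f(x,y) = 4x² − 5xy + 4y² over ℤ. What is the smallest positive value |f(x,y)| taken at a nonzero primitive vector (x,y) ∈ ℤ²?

translate: b→3 (≡-5 mod 8), so (4,-5,4)→(4,3,3)
flip: (4,3,3)→(3,-3,4)
translate: b→3 (≡-3 mod 6), so (3,-3,4)→(3,3,4)
reduced (well bottom): (3,3,4) with a≤c, −a<b≤a
well minimum = a = 3

3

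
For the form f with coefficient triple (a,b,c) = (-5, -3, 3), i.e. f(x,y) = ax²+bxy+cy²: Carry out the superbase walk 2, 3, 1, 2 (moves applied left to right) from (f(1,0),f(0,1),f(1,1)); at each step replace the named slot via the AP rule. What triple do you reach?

start (-5,3,-5) = (f(1,0),f(0,1),f(1,1))
replace slot 2: 2·((-5)+(-5)) − 3 = -23 → (-5,-23,-5)
replace slot 3: 2·((-5)+(-23)) − (-5) = -51 → (-5,-23,-51)
replace slot 1: 2·((-23)+(-51)) − (-5) = -143 → (-143,-23,-51)
replace slot 2: 2·((-143)+(-51)) − (-23) = -365 → (-143,-365,-51)

-143,-365,-51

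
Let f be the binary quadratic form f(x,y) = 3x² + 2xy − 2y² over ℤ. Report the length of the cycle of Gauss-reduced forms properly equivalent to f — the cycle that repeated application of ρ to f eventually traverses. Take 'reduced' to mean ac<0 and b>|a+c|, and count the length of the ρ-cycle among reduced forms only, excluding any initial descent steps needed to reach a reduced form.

D = 28, ⌊√D⌋ = 5
river: ρ → (-2,2,3)
river: ρ → (3,4,-1)
river: ρ → (-1,4,3)
river: ρ → (3,2,-2)
ρ-cycle length = 4 (tail of 0 descent steps not counted)

4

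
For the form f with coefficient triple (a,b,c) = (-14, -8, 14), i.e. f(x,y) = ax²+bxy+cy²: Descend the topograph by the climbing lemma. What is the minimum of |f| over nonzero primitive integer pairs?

descent: ρ → (14,8,-14)  [lands on river]
river: ρ → (-14,20,8)
river: ρ → (8,28,-2)
river: ρ → (-2,28,8)
river: ρ → (8,20,-14)
river: ρ → (-14,8,14)
river: ρ → (14,20,-8)
river: ρ → (-8,28,2)
river: ρ → (2,28,-8)
river: ρ → (-8,20,14)
closes: descent 1, river 10
min |a| on river = 2

2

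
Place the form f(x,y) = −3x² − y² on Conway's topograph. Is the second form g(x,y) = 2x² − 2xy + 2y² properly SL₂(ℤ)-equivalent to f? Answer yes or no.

D₁ = -12, D₂ = -12
f is negative-definite; reduce −f:
−f: flip: (3,0,1)→(1,0,3)
−f: reduced (well bottom): (1,0,3) with a≤c, −a<b≤a
flip sign back: reduced form of f is (-1,0,-3)
g: translate: b→2 (≡-2 mod 4), so (2,-2,2)→(2,2,2)
g: reduced (well bottom): (2,2,2) with a≤c, −a<b≤a
reduced forms (-1, 0, -3) vs (2, 2, 2) ⇒ inequivalent

no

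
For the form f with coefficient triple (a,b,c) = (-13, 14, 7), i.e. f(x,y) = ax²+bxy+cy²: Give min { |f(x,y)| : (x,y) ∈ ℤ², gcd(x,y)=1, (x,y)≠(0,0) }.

river: ρ → (7,14,-13)
river: ρ → (-13,12,8)
river: ρ → (8,20,-5)
river: ρ → (-5,20,8)
river: ρ → (8,12,-13)
river: ρ → (-13,14,7)
closes: descent 0, river 6
min |a| on river = 5

5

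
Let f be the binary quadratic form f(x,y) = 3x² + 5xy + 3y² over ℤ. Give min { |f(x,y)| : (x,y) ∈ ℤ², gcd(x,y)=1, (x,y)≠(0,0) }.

translate: b→-1 (≡5 mod 6), so (3,5,3)→(3,-1,1)
flip: (3,-1,1)→(1,1,3)
reduced (well bottom): (1,1,3) with a≤c, −a<b≤a
well minimum = a = 1

1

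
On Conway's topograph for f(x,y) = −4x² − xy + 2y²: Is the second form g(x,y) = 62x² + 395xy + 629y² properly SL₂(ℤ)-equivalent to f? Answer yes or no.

D₁ = 33, D₂ = 33
river cycle of f (length 4): (2, 5, -1), (-1, 5, 2), (2, 3, -3), (-3, 3, 2)
river cycle of g (length 4): (2, 5, -1), (-1, 5, 2), (2, 3, -3), (-3, 3, 2)
cycles coincide ⇒ equivalent

yes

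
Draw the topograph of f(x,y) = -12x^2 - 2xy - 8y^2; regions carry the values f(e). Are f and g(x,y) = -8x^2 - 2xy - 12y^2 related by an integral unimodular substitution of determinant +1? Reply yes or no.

D₁ = -380, D₂ = -380
f is negative-definite; reduce −f:
−f: flip: (12,2,8)→(8,-2,12)
−f: reduced (well bottom): (8,-2,12) with a≤c, −a<b≤a
flip sign back: reduced form of f is (-8,2,-12)
g is negative-definite; reduce −g:
−g: reduced (well bottom): (8,2,12) with a≤c, −a<b≤a
flip sign back: reduced form of g is (-8,-2,-12)
reduced forms (-8, 2, -12) vs (-8, -2, -12) ⇒ inequivalent

no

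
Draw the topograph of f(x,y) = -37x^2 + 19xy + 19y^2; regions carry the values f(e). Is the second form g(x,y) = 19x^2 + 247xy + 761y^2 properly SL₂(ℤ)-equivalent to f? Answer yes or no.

D₁ = 3173, D₂ = 3173
river cycle of f (length 4): (19, 19, -37), (-37, 55, 1), (1, 55, -37), (-37, 19, 19)
river cycle of g (length 4): (19, 19, -37), (-37, 55, 1), (1, 55, -37), (-37, 19, 19)
cycles coincide ⇒ equivalent

yes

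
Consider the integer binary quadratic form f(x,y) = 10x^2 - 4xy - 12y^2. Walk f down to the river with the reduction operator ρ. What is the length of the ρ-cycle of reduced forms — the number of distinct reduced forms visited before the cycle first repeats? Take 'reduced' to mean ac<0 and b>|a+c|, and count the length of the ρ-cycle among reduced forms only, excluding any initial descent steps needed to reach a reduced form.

D = 496, ⌊√D⌋ = 22
descent: ρ → (-12,4,10)  [lands on river]
river: ρ → (10,16,-6)
river: ρ → (-6,20,4)
river: ρ → (4,20,-6)
river: ρ → (-6,16,10)
river: ρ → (10,4,-12)
river: ρ → (-12,20,2)
river: ρ → (2,20,-12)
ρ-cycle length = 8 (tail of 1 descent step not counted)

8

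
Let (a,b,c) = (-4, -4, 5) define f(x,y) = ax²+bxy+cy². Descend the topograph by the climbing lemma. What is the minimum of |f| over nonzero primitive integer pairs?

descent: ρ → (5,4,-4)  [lands on river]
river: ρ → (-4,4,5)
river: ρ → (5,6,-3)
river: ρ → (-3,6,5)
closes: descent 1, river 4
min |a| on river = 3

3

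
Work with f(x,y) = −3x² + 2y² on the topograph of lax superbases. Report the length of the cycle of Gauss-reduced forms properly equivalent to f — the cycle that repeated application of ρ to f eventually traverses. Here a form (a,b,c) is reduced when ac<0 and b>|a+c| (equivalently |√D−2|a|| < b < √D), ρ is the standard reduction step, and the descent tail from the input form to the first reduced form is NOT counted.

D = 24, ⌊√D⌋ = 4
descent: ρ → (2,4,-1)  [lands on river]
river: ρ → (-1,4,2)
ρ-cycle length = 2 (tail of 1 descent step not counted)

2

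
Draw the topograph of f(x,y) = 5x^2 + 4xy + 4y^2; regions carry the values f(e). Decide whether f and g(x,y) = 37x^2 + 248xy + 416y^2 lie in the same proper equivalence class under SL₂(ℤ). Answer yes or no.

D₁ = -64, D₂ = -64
f: flip: (5,4,4)→(4,-4,5)
f: translate: b→4 (≡-4 mod 8), so (4,-4,5)→(4,4,5)
f: reduced (well bottom): (4,4,5) with a≤c, −a<b≤a
g: translate: b→26 (≡248 mod 74), so (37,248,416)→(37,26,5)
g: flip: (37,26,5)→(5,-26,37)
g: translate: b→4 (≡-26 mod 10), so (5,-26,37)→(5,4,4)
g: flip: (5,4,4)→(4,-4,5)
g: translate: b→4 (≡-4 mod 8), so (4,-4,5)→(4,4,5)
g: reduced (well bottom): (4,4,5) with a≤c, −a<b≤a
reduced forms (4, 4, 5) vs (4, 4, 5) ⇒ equivalent

yes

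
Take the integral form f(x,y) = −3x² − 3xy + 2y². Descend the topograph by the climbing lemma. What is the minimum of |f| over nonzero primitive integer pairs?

descent: ρ → (2,3,-3)  [lands on river]
river: ρ → (-3,3,2)
river: ρ → (2,5,-1)
river: ρ → (-1,5,2)
closes: descent 1, river 4
min |a| on river = 1

1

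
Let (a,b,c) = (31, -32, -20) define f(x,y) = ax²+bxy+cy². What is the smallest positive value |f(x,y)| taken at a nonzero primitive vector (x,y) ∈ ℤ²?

descent: ρ → (-20,32,31)  [lands on river]
river: ρ → (31,30,-21)
river: ρ → (-21,54,7)
river: ρ → (7,58,-5)
river: ρ → (-5,52,40)
river: ρ → (40,28,-17)
river: ρ → (-17,40,28)
river: ρ → (28,16,-29)
river: ρ → (-29,42,15)
river: ρ → (15,48,-20)
closes: descent 1, river 10
min |a| on river = 5

5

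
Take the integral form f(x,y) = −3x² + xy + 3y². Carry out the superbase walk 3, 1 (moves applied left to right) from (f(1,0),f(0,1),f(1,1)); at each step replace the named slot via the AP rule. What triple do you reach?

start (-3,3,1) = (f(1,0),f(0,1),f(1,1))
replace slot 3: 2·((-3)+3) − 1 = -1 → (-3,3,-1)
replace slot 1: 2·(3+(-1)) − (-3) = 7 → (7,3,-1)

7,3,-1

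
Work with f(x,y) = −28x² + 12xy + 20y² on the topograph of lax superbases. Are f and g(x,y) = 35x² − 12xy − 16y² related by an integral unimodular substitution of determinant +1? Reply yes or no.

D₁ = 2384, D₂ = 2384
river cycle of f (length 10): (20, 28, -20), (-20, 12, 28), (28, 44, -4), (-4, 44, 28), (28, 12, -20), (-20, 28, 20), (20, 12, -28), (-28, 44, 4), (4, 44, -28), (-28, 12, 20)
river cycle of g (length 22): (-16, 44, 7), (7, 40, -28), (-28, 16, 19), (19, 22, -25), (-25, 28, 16), (16, 36, -17), (-17, 32, 20), (20, 48, -1), (-1, 48, 20), (20, 32, -17), … (12 more)
cycles differ ⇒ inequivalent

no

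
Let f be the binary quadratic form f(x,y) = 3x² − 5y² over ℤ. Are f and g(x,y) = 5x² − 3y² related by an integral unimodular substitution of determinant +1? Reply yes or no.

D₁ = 60, D₂ = 60
river cycle of f (length 2): (3, 6, -2), (-2, 6, 3)
river cycle of g (length 2): (-3, 6, 2), (2, 6, -3)
cycles differ ⇒ inequivalent

no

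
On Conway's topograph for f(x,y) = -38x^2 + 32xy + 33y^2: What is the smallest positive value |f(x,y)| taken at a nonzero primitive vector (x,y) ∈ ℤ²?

river: ρ → (33,34,-37)
river: ρ → (-37,40,30)
river: ρ → (30,20,-47)
river: ρ → (-47,74,3)
river: ρ → (3,76,-22)
river: ρ → (-22,56,33)
river: ρ → (33,76,-2)
river: ρ → (-2,76,33)
river: ρ → (33,56,-22)
river: ρ → (-22,76,3)
river: ρ → (3,74,-47)
river: ρ → (-47,20,30)
river: ρ → (30,40,-37)
river: ρ → (-37,34,33)
river: ρ → (33,32,-38)
river: ρ → (-38,44,27)
river: ρ → (27,64,-18)
river: ρ → (-18,44,57)
river: ρ → (57,70,-5)
river: ρ → (-5,70,57)
river: ρ → (57,44,-18)
river: ρ → (-18,64,27)
river: ρ → (27,44,-38)
river: ρ → (-38,32,33)
closes: descent 0, river 24
min |a| on river = 2

2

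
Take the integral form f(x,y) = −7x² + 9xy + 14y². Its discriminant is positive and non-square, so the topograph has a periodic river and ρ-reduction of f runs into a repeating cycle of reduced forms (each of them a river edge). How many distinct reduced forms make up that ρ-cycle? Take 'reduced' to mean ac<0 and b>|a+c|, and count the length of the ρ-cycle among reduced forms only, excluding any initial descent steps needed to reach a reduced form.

D = 473, ⌊√D⌋ = 21
river: ρ → (14,19,-2)
river: ρ → (-2,21,4)
river: ρ → (4,19,-7)
river: ρ → (-7,9,14)
ρ-cycle length = 4 (tail of 0 descent steps not counted)

4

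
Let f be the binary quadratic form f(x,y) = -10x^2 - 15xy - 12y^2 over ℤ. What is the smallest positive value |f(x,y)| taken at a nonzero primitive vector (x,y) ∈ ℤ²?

translate: b→-5 (≡15 mod 20), so (10,15,12)→(10,-5,7)
flip: (10,-5,7)→(7,5,10)
reduced (well bottom): (7,5,10) with a≤c, −a<b≤a
well minimum |f| = |-7| = 7 (negative-definite)

7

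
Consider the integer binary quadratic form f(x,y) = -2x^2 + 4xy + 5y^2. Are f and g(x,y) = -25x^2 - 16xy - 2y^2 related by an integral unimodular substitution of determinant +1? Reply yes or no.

D₁ = 56, D₂ = 56
river cycle of f (length 4): (5, 6, -1), (-1, 6, 5), (5, 4, -2), (-2, 4, 5)
river cycle of g (length 4): (-2, 4, 5), (5, 6, -1), (-1, 6, 5), (5, 4, -2)
cycles coincide ⇒ equivalent

yes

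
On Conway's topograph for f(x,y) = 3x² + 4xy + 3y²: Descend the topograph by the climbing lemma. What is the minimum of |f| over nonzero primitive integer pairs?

translate: b→-2 (≡4 mod 6), so (3,4,3)→(3,-2,2)
flip: (3,-2,2)→(2,2,3)
reduced (well bottom): (2,2,3) with a≤c, −a<b≤a
well minimum = a = 2

2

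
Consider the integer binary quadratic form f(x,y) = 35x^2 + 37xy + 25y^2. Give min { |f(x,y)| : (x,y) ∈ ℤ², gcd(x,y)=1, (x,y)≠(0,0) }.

translate: b→-33 (≡37 mod 70), so (35,37,25)→(35,-33,23)
flip: (35,-33,23)→(23,33,35)
translate: b→-13 (≡33 mod 46), so (23,33,35)→(23,-13,25)
reduced (well bottom): (23,-13,25) with a≤c, −a<b≤a
well minimum = a = 23

23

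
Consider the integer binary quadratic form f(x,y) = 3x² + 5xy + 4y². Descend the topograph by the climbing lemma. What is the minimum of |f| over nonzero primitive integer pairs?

translate: b→-1 (≡5 mod 6), so (3,5,4)→(3,-1,2)
flip: (3,-1,2)→(2,1,3)
reduced (well bottom): (2,1,3) with a≤c, −a<b≤a
well minimum = a = 2

2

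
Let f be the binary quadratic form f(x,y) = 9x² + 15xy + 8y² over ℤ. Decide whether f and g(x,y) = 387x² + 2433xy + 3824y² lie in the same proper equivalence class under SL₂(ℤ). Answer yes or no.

D₁ = -63, D₂ = -63
f: translate: b→-3 (≡15 mod 18), so (9,15,8)→(9,-3,2)
f: flip: (9,-3,2)→(2,3,9)
f: translate: b→-1 (≡3 mod 4), so (2,3,9)→(2,-1,8)
f: reduced (well bottom): (2,-1,8) with a≤c, −a<b≤a
g: translate: b→111 (≡2433 mod 774), so (387,2433,3824)→(387,111,8)
g: flip: (387,111,8)→(8,-111,387)
g: translate: b→1 (≡-111 mod 16), so (8,-111,387)→(8,1,2)
g: flip: (8,1,2)→(2,-1,8)
g: reduced (well bottom): (2,-1,8) with a≤c, −a<b≤a
reduced forms (2, -1, 8) vs (2, -1, 8) ⇒ equivalent

yes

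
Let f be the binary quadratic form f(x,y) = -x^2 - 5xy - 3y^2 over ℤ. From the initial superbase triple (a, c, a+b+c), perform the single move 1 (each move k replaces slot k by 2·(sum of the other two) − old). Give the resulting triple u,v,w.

start (-1,-3,-9) = (f(1,0),f(0,1),f(1,1))
replace slot 1: 2·((-3)+(-9)) − (-1) = -23 → (-23,-3,-9)

-23,-3,-9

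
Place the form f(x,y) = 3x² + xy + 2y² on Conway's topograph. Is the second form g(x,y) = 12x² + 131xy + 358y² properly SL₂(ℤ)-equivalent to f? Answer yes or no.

D₁ = -23, D₂ = -23
f: flip: (3,1,2)→(2,-1,3)
f: reduced (well bottom): (2,-1,3) with a≤c, −a<b≤a
g: translate: b→11 (≡131 mod 24), so (12,131,358)→(12,11,3)
g: flip: (12,11,3)→(3,-11,12)
g: translate: b→1 (≡-11 mod 6), so (3,-11,12)→(3,1,2)
g: flip: (3,1,2)→(2,-1,3)
g: reduced (well bottom): (2,-1,3) with a≤c, −a<b≤a
reduced forms (2, -1, 3) vs (2, -1, 3) ⇒ equivalent

yes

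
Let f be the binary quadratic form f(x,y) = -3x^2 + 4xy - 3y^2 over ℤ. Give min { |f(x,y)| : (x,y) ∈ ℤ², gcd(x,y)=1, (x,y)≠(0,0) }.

translate: b→2 (≡-4 mod 6), so (3,-4,3)→(3,2,2)
flip: (3,2,2)→(2,-2,3)
translate: b→2 (≡-2 mod 4), so (2,-2,3)→(2,2,3)
reduced (well bottom): (2,2,3) with a≤c, −a<b≤a
well minimum |f| = |-2| = 2 (negative-definite)

2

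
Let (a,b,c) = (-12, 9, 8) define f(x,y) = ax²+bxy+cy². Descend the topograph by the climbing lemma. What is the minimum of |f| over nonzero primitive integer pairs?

river: ρ → (8,7,-13)
river: ρ → (-13,19,2)
river: ρ → (2,21,-3)
river: ρ → (-3,21,2)
river: ρ → (2,19,-13)
river: ρ → (-13,7,8)
river: ρ → (8,9,-12)
river: ρ → (-12,15,5)
river: ρ → (5,15,-12)
river: ρ → (-12,9,8)
closes: descent 0, river 10
min |a| on river = 2

2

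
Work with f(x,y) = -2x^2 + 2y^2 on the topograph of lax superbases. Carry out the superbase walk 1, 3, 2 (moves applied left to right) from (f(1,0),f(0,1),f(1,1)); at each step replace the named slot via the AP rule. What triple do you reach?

start (-2,2,0) = (f(1,0),f(0,1),f(1,1))
replace slot 1: 2·(2+0) − (-2) = 6 → (6,2,0)
replace slot 3: 2·(6+2) − 0 = 16 → (6,2,16)
replace slot 2: 2·(6+16) − 2 = 42 → (6,42,16)

6,42,16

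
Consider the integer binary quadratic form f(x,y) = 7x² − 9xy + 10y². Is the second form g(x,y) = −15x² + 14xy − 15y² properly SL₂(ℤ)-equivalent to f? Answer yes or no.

D₁ = -199, D₂ = -704
discriminants differ ⇒ not SL₂(ℤ)-equivalent

no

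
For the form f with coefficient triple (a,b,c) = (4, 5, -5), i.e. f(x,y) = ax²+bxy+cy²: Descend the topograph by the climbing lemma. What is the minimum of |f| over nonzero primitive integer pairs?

river: ρ → (-5,5,4)
river: ρ → (4,3,-6)
river: ρ → (-6,9,1)
river: ρ → (1,9,-6)
river: ρ → (-6,3,4)
river: ρ → (4,5,-5)
closes: descent 0, river 6
min |a| on river = 1

1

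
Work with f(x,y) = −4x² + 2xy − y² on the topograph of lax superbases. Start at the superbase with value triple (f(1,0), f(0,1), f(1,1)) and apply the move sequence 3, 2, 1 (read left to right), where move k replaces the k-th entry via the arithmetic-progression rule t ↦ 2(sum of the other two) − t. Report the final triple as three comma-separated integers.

start (-4,-1,-3) = (f(1,0),f(0,1),f(1,1))
replace slot 3: 2·((-4)+(-1)) − (-3) = -7 → (-4,-1,-7)
replace slot 2: 2·((-4)+(-7)) − (-1) = -21 → (-4,-21,-7)
replace slot 1: 2·((-21)+(-7)) − (-4) = -52 → (-52,-21,-7)

-52,-21,-7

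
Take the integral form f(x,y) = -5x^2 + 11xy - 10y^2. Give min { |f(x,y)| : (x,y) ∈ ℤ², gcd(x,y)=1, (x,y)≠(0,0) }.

translate: b→-1 (≡-11 mod 10), so (5,-11,10)→(5,-1,4)
flip: (5,-1,4)→(4,1,5)
reduced (well bottom): (4,1,5) with a≤c, −a<b≤a
well minimum |f| = |-4| = 4 (negative-definite)

4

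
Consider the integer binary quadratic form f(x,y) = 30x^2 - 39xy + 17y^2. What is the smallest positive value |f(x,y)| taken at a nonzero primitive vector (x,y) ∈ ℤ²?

translate: b→21 (≡-39 mod 60), so (30,-39,17)→(30,21,8)
flip: (30,21,8)→(8,-21,30)
translate: b→-5 (≡-21 mod 16), so (8,-21,30)→(8,-5,17)
reduced (well bottom): (8,-5,17) with a≤c, −a<b≤a
well minimum = a = 8

8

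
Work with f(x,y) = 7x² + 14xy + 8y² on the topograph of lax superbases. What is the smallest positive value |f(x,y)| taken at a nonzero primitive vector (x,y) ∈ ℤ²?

translate: b→0 (≡14 mod 14), so (7,14,8)→(7,0,1)
flip: (7,0,1)→(1,0,7)
reduced (well bottom): (1,0,7) with a≤c, −a<b≤a
well minimum = a = 1

1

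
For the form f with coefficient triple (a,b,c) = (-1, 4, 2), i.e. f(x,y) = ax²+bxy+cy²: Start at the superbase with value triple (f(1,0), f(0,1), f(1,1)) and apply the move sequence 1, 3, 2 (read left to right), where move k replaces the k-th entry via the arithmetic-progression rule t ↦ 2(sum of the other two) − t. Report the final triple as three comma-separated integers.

start (-1,2,5) = (f(1,0),f(0,1),f(1,1))
replace slot 1: 2·(2+5) − (-1) = 15 → (15,2,5)
replace slot 3: 2·(15+2) − 5 = 29 → (15,2,29)
replace slot 2: 2·(15+29) − 2 = 86 → (15,86,29)

15,86,29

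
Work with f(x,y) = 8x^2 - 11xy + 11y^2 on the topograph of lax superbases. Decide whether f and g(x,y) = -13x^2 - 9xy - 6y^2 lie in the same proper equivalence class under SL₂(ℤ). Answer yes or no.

D₁ = -231, D₂ = -231
f: translate: b→5 (≡-11 mod 16), so (8,-11,11)→(8,5,8)
f: reduced (well bottom): (8,5,8) with a≤c, −a<b≤a
g is negative-definite; reduce −g:
−g: flip: (13,9,6)→(6,-9,13)
−g: translate: b→3 (≡-9 mod 12), so (6,-9,13)→(6,3,10)
−g: reduced (well bottom): (6,3,10) with a≤c, −a<b≤a
flip sign back: reduced form of g is (-6,-3,-10)
reduced forms (8, 5, 8) vs (-6, -3, -10) ⇒ inequivalent

no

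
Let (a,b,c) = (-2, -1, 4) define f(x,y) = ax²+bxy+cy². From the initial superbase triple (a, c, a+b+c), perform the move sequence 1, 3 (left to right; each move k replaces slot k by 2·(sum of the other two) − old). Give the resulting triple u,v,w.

start (-2,4,1) = (f(1,0),f(0,1),f(1,1))
replace slot 1: 2·(4+1) − (-2) = 12 → (12,4,1)
replace slot 3: 2·(12+4) − 1 = 31 → (12,4,31)

12,4,31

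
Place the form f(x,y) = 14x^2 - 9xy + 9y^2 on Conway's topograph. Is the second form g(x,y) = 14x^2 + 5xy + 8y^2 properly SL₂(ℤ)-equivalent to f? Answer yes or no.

D₁ = -423, D₂ = -423
f: flip: (14,-9,9)→(9,9,14)
f: reduced (well bottom): (9,9,14) with a≤c, −a<b≤a
g: flip: (14,5,8)→(8,-5,14)
g: reduced (well bottom): (8,-5,14) with a≤c, −a<b≤a
reduced forms (9, 9, 14) vs (8, -5, 14) ⇒ inequivalent

no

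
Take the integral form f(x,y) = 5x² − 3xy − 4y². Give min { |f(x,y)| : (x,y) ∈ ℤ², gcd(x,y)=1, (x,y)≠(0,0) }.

descent: ρ → (-4,3,5)  [lands on river]
river: ρ → (5,7,-2)
river: ρ → (-2,9,1)
river: ρ → (1,9,-2)
river: ρ → (-2,7,5)
river: ρ → (5,3,-4)
river: ρ → (-4,5,4)
river: ρ → (4,3,-5)
river: ρ → (-5,7,2)
river: ρ → (2,9,-1)
river: ρ → (-1,9,2)
river: ρ → (2,7,-5)
river: ρ → (-5,3,4)
river: ρ → (4,5,-4)
closes: descent 1, river 14
min |a| on river = 1

1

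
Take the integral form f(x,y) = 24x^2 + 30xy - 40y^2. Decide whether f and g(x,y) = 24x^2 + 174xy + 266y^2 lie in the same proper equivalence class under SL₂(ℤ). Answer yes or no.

D₁ = 4740, D₂ = 4740
river cycle of f (length 14): (-40, 50, 14), (14, 62, -16), (-16, 66, 6), (6, 66, -16), (-16, 62, 14), (14, 50, -40), (-40, 30, 24), (24, 66, -4), (-4, 62, 56), (56, 50, -10), … (4 more)
river cycle of g (length 14): (24, 30, -40), (-40, 50, 14), (14, 62, -16), (-16, 66, 6), (6, 66, -16), (-16, 62, 14), (14, 50, -40), (-40, 30, 24), (24, 66, -4), (-4, 62, 56), … (4 more)
cycles coincide ⇒ equivalent

yes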